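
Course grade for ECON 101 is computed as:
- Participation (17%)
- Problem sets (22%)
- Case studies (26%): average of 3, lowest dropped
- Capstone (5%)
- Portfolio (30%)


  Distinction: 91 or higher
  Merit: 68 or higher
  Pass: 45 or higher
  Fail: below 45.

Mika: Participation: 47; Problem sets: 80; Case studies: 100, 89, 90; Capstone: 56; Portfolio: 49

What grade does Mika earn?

Pass

Case studies: drop 89 → average of remaining 2 = 190/2 = 95
Weighted total:
  Participation 47 × 0.17 = 7.99
  Problem sets 80 × 0.22 = 17.6
  Case studies 95 × 0.26 = 24.7
  Capstone 56 × 0.05 = 2.8
  Portfolio 49 × 0.3 = 14.7
Sum = 67.79
67.79 is ≥ 45 and < 68 → Pass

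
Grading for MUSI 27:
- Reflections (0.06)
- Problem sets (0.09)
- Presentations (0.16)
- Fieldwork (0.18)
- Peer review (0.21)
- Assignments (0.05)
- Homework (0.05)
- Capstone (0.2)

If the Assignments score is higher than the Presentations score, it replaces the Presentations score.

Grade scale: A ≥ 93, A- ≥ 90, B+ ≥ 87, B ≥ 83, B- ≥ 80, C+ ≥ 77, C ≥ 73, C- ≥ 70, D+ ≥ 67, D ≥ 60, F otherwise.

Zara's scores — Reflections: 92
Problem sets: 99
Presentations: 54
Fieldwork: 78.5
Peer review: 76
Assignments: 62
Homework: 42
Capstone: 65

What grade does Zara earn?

Assignments (62) > Presentations (54), so Presentations counts as 62.
Weighted total:
  Reflections 92 × 0.06 = 5.52
  Problem sets 99 × 0.09 = 8.91
  Presentations 62 × 0.16 = 9.92
  Fieldwork 78.5 × 0.18 = 14.13
  Peer review 76 × 0.21 = 15.96
  Assignments 62 × 0.05 = 3.1
  Homework 42 × 0.05 = 2.1
  Capstone 65 × 0.2 = 13
Sum = 72.64
72.64 is ≥ 70 and < 73 → C-

C-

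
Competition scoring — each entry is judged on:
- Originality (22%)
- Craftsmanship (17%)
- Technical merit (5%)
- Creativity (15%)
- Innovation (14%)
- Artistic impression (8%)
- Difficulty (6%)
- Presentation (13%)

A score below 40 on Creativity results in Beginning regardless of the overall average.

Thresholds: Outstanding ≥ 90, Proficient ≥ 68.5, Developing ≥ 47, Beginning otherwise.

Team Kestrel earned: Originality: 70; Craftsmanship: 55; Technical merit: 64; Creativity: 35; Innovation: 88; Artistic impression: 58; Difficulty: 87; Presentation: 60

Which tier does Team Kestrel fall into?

Beginning

Creativity score 35 < 40: minimum not met.
Weighted total:
  Originality 70 × 0.22 = 15.4
  Craftsmanship 55 × 0.17 = 9.35
  Technical merit 64 × 0.05 = 3.2
  Creativity 35 × 0.15 = 5.25
  Innovation 88 × 0.14 = 12.32
  Artistic impression 58 × 0.08 = 4.64
  Difficulty 87 × 0.06 = 5.22
  Presentation 60 × 0.13 = 7.8
Sum = 63.18
Because the Creativity minimum was not met, the result is Beginning.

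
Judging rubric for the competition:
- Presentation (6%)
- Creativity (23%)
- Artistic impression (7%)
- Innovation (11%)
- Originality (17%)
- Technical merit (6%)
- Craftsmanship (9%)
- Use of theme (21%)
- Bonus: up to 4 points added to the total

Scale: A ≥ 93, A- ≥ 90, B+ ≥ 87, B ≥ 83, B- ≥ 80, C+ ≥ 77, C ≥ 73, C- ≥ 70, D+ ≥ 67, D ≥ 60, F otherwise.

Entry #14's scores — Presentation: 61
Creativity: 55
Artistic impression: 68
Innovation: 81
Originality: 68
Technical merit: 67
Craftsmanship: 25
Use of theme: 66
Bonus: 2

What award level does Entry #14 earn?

Weighted total:
  Presentation 61 × 0.06 = 3.66
  Creativity 55 × 0.23 = 12.65
  Artistic impression 68 × 0.07 = 4.76
  Innovation 81 × 0.11 = 8.91
  Originality 68 × 0.17 = 11.56
  Technical merit 67 × 0.06 = 4.02
  Craftsmanship 25 × 0.09 = 2.25
  Use of theme 66 × 0.21 = 13.86
Sum = 61.67
Bonus: 61.67 + 2 = 63.67
63.67 is ≥ 60 and < 67 → D

D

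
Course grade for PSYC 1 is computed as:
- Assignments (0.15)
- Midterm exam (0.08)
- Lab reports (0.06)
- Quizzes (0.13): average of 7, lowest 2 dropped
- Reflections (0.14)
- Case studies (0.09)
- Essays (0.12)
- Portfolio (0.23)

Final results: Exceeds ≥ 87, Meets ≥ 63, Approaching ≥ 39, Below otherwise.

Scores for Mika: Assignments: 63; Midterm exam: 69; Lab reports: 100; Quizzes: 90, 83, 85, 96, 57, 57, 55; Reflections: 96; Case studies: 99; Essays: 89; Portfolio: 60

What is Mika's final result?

Meets

Quizzes: drop 55, 57 → average of remaining 5 = 411/5 = 82.2
Weighted total:
  Assignments 63 × 0.15 = 9.45
  Midterm exam 69 × 0.08 = 5.52
  Lab reports 100 × 0.06 = 6
  Quizzes 82.2 × 0.13 = 10.686
  Reflections 96 × 0.14 = 13.44
  Case studies 99 × 0.09 = 8.91
  Essays 89 × 0.12 = 10.68
  Portfolio 60 × 0.23 = 13.8
Sum = 78.486
78.486 is ≥ 63 and < 87 → Meets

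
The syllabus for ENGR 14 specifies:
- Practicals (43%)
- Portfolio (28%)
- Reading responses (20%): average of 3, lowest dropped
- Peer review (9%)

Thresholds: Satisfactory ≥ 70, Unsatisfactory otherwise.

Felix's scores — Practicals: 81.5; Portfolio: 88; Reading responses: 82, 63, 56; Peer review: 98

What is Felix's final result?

Satisfactory

Reading responses: drop 56 → average of remaining 2 = 145/2 = 72.5
Weighted total:
  Practicals 81.5 × 0.43 = 35.045
  Portfolio 88 × 0.28 = 24.64
  Reading responses 72.5 × 0.2 = 14.5
  Peer review 98 × 0.09 = 8.82
Sum = 83.005
83.005 ≥ 70 → Satisfactory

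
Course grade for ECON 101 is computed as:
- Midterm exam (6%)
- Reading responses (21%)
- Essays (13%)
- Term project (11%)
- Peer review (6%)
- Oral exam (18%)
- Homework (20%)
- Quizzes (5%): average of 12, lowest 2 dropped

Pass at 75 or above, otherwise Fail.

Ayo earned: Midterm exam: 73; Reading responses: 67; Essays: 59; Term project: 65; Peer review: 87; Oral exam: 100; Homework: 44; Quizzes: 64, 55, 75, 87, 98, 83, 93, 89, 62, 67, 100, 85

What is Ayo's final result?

Quizzes: drop 55, 62 → average of remaining 10 = 841/10 = 84.1
Weighted total:
  Midterm exam 73 × 0.06 = 4.38
  Reading responses 67 × 0.21 = 14.07
  Essays 59 × 0.13 = 7.67
  Term project 65 × 0.11 = 7.15
  Peer review 87 × 0.06 = 5.22
  Oral exam 100 × 0.18 = 18
  Homework 44 × 0.2 = 8.8
  Quizzes 84.1 × 0.05 = 4.205
Sum = 69.495
69.495 < 75 → Fail

Fail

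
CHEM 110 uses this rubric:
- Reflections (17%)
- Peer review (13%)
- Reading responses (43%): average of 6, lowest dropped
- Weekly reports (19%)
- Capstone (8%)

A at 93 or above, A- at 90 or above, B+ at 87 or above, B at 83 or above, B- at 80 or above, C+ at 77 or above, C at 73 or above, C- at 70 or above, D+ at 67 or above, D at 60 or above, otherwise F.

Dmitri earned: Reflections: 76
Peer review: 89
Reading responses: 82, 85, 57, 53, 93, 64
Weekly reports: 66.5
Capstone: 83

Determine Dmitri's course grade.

Reading responses: drop 53 → average of remaining 5 = 381/5 = 76.2
Weighted total:
  Reflections 76 × 0.17 = 12.92
  Peer review 89 × 0.13 = 11.57
  Reading responses 76.2 × 0.43 = 32.766
  Weekly reports 66.5 × 0.19 = 12.635
  Capstone 83 × 0.08 = 6.64
Sum = 76.531
76.531 is ≥ 73 and < 77 → C

C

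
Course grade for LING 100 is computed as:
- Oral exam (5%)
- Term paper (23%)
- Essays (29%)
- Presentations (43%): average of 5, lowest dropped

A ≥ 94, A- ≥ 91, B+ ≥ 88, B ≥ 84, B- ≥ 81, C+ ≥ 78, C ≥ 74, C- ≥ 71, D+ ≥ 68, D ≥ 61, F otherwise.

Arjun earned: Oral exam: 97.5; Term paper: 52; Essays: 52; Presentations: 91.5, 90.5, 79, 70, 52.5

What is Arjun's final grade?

D

Presentations: drop 52.5 → average of remaining 4 = 331/4 = 82.75
Weighted total:
  Oral exam 97.5 × 0.05 = 4.875
  Term paper 52 × 0.23 = 11.96
  Essays 52 × 0.29 = 15.08
  Presentations 82.75 × 0.43 = 35.5825
Sum = 67.4975
67.4975 is ≥ 61 and < 68 → D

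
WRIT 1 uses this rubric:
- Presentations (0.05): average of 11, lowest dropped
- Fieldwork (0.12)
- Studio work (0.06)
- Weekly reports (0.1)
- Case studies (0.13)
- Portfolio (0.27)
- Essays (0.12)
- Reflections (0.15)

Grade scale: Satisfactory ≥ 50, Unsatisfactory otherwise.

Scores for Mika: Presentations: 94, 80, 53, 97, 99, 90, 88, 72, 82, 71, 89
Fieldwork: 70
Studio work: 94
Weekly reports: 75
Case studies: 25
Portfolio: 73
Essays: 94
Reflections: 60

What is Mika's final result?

Satisfactory

Presentations: drop 53 → average of remaining 10 = 862/10 = 86.2
Weighted total:
  Presentations 86.2 × 0.05 = 4.31
  Fieldwork 70 × 0.12 = 8.4
  Studio work 94 × 0.06 = 5.64
  Weekly reports 75 × 0.1 = 7.5
  Case studies 25 × 0.13 = 3.25
  Portfolio 73 × 0.27 = 19.71
  Essays 94 × 0.12 = 11.28
  Reflections 60 × 0.15 = 9
Sum = 69.09
69.09 ≥ 50 → Satisfactory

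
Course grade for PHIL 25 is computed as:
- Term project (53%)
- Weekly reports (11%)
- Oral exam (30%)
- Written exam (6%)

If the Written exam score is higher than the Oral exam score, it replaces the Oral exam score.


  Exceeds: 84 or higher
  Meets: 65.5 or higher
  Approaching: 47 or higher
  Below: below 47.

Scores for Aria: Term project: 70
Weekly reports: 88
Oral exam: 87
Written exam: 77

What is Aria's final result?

Written exam (77) ≤ Oral exam (87), so Oral exam stays at 87.
Weighted total:
  Term project 70 × 0.53 = 37.1
  Weekly reports 88 × 0.11 = 9.68
  Oral exam 87 × 0.3 = 26.1
  Written exam 77 × 0.06 = 4.62
Sum = 77.5
77.5 is ≥ 65.5 and < 84 → Meets

Meets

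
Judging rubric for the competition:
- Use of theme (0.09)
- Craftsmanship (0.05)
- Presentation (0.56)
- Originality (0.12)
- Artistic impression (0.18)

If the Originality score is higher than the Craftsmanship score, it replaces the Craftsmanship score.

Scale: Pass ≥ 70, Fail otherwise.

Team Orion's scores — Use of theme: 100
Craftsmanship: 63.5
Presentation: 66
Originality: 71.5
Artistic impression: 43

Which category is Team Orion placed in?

Originality (71.5) > Craftsmanship (63.5), so Craftsmanship counts as 71.5.
Weighted total:
  Use of theme 100 × 0.09 = 9
  Craftsmanship 71.5 × 0.05 = 3.575
  Presentation 66 × 0.56 = 36.96
  Originality 71.5 × 0.12 = 8.58
  Artistic impression 43 × 0.18 = 7.74
Sum = 65.855
65.855 < 70 → Fail

Fail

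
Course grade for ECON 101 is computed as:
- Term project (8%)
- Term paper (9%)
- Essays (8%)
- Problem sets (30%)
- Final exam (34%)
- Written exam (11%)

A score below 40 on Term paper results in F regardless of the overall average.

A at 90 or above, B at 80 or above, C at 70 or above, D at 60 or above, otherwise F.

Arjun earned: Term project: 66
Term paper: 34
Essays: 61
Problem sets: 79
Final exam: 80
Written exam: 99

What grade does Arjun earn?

Term paper score 34 < 40: minimum not met.
Weighted total:
  Term project 66 × 0.08 = 5.28
  Term paper 34 × 0.09 = 3.06
  Essays 61 × 0.08 = 4.88
  Problem sets 79 × 0.3 = 23.7
  Final exam 80 × 0.34 = 27.2
  Written exam 99 × 0.11 = 10.89
Sum = 75.01
Because the Term paper minimum was not met, the result is F.

F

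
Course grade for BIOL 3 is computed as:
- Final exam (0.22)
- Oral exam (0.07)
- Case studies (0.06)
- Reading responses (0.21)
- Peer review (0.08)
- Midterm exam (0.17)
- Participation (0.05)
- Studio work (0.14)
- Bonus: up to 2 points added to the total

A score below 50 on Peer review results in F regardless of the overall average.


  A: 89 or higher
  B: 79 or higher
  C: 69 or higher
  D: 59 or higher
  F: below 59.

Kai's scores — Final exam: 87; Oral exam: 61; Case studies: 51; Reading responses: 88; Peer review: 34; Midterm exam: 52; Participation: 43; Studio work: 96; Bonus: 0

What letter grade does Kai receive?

F

Peer review score 34 < 50: minimum not met.
Weighted total:
  Final exam 87 × 0.22 = 19.14
  Oral exam 61 × 0.07 = 4.27
  Case studies 51 × 0.06 = 3.06
  Reading responses 88 × 0.21 = 18.48
  Peer review 34 × 0.08 = 2.72
  Midterm exam 52 × 0.17 = 8.84
  Participation 43 × 0.05 = 2.15
  Studio work 96 × 0.14 = 13.44
Sum = 72.1
Bonus: 72.1 + 0 = 72.1
Because the Peer review minimum was not met, the result is F.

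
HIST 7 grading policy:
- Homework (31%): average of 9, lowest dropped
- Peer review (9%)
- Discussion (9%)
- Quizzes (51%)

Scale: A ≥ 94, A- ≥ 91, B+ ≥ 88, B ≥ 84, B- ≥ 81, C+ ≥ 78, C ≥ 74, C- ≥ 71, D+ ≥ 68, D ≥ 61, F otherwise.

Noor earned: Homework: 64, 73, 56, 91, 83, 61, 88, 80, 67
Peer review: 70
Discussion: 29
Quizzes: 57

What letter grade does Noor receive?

Homework: drop 56 → average of remaining 8 = 607/8 = 75.875
Weighted total:
  Homework 75.875 × 0.31 = 23.52125
  Peer review 70 × 0.09 = 6.3
  Discussion 29 × 0.09 = 2.61
  Quizzes 57 × 0.51 = 29.07
Sum = 61.50125
61.50125 is ≥ 61 and < 68 → D

D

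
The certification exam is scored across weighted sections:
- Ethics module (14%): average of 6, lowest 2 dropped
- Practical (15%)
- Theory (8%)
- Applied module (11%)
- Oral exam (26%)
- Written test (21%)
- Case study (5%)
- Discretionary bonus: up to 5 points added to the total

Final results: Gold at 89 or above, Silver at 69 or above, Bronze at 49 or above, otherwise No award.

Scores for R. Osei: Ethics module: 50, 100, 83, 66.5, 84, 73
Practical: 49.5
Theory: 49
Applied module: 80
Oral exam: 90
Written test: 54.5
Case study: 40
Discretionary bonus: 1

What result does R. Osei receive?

Silver

Ethics module: drop 50, 66.5 → average of remaining 4 = 340/4 = 85
Weighted total:
  Ethics module 85 × 0.14 = 11.9
  Practical 49.5 × 0.15 = 7.425
  Theory 49 × 0.08 = 3.92
  Applied module 80 × 0.11 = 8.8
  Oral exam 90 × 0.26 = 23.4
  Written test 54.5 × 0.21 = 11.445
  Case study 40 × 0.05 = 2
Sum = 68.89
Discretionary bonus: 68.89 + 1 = 69.89
69.89 is ≥ 69 and < 89 → Silver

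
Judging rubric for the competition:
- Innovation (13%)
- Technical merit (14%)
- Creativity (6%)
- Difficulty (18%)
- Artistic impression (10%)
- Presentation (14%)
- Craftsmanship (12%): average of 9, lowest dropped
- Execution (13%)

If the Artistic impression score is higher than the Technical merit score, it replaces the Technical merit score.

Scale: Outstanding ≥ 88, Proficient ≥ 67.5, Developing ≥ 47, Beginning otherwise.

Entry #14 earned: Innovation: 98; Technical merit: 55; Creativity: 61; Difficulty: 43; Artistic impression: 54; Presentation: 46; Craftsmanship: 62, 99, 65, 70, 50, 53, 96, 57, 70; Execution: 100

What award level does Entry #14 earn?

Craftsmanship: drop 50 → average of remaining 8 = 572/8 = 71.5
Artistic impression (54) ≤ Technical merit (55), so Technical merit stays at 55.
Weighted total:
  Innovation 98 × 0.13 = 12.74
  Technical merit 55 × 0.14 = 7.7
  Creativity 61 × 0.06 = 3.66
  Difficulty 43 × 0.18 = 7.74
  Artistic impression 54 × 0.1 = 5.4
  Presentation 46 × 0.14 = 6.44
  Craftsmanship 71.5 × 0.12 = 8.58
  Execution 100 × 0.13 = 13
Sum = 65.26
65.26 is ≥ 47 and < 67.5 → Developing

Developing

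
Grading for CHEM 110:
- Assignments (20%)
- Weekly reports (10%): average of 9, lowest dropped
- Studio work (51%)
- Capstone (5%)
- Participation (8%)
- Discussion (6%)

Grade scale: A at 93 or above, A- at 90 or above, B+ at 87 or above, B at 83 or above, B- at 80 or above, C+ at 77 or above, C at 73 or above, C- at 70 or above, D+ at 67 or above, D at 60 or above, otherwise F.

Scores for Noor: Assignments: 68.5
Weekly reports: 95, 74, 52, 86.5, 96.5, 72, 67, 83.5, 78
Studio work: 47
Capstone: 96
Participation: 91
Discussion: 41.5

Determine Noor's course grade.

Weekly reports: drop 52 → average of remaining 8 = 652.5/8 = 81.5625
Weighted total:
  Assignments 68.5 × 0.2 = 13.7
  Weekly reports 81.5625 × 0.1 = 8.15625
  Studio work 47 × 0.51 = 23.97
  Capstone 96 × 0.05 = 4.8
  Participation 91 × 0.08 = 7.28
  Discussion 41.5 × 0.06 = 2.49
Sum = 60.39625
60.39625 is ≥ 60 and < 67 → D

D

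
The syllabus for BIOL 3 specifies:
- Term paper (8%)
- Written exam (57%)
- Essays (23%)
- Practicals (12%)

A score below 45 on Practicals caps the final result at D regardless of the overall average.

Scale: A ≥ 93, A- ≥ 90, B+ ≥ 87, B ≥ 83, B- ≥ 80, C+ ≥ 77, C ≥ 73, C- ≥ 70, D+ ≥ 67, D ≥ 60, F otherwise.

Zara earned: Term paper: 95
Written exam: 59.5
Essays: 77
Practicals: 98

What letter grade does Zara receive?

Practicals score 98 ≥ 45: minimum met.
Weighted total:
  Term paper 95 × 0.08 = 7.6
  Written exam 59.5 × 0.57 = 33.915
  Essays 77 × 0.23 = 17.71
  Practicals 98 × 0.12 = 11.76
Sum = 70.985
70.985 is ≥ 70 and < 73 → C-

C-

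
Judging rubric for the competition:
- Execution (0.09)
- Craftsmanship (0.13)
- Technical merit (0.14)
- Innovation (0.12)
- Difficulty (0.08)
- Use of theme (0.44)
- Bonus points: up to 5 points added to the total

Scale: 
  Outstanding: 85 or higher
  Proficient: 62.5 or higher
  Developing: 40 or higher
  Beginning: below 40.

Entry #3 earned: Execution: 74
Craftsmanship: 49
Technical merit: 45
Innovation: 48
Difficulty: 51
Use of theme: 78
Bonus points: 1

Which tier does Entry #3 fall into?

Proficient

Weighted total:
  Execution 74 × 0.09 = 6.66
  Craftsmanship 49 × 0.13 = 6.37
  Technical merit 45 × 0.14 = 6.3
  Innovation 48 × 0.12 = 5.76
  Difficulty 51 × 0.08 = 4.08
  Use of theme 78 × 0.44 = 34.32
Sum = 63.49
Bonus points: 63.49 + 1 = 64.49
64.49 is ≥ 62.5 and < 85 → Proficient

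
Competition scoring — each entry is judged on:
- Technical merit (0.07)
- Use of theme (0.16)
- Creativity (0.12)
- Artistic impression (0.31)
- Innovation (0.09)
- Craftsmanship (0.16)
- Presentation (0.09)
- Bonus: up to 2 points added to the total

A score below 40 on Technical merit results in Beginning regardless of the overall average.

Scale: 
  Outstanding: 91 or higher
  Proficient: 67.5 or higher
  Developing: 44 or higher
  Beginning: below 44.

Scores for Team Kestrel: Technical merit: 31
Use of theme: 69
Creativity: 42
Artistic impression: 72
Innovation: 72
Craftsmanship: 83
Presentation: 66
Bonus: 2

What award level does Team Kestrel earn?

Technical merit score 31 < 40: minimum not met.
Weighted total:
  Technical merit 31 × 0.07 = 2.17
  Use of theme 69 × 0.16 = 11.04
  Creativity 42 × 0.12 = 5.04
  Artistic impression 72 × 0.31 = 22.32
  Innovation 72 × 0.09 = 6.48
  Craftsmanship 83 × 0.16 = 13.28
  Presentation 66 × 0.09 = 5.94
Sum = 66.27
Bonus: 66.27 + 2 = 68.27
Because the Technical merit minimum was not met, the result is Beginning.

Beginning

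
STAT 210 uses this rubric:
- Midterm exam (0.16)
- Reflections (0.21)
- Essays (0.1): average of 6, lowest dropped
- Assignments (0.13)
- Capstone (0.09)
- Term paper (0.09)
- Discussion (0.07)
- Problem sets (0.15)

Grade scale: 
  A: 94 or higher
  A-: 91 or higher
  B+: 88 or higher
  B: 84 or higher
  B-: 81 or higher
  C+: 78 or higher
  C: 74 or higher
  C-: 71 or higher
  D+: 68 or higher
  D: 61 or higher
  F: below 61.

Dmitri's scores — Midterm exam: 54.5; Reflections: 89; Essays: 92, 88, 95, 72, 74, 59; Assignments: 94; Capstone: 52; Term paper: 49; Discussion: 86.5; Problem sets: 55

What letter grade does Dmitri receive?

C-

Essays: drop 59 → average of remaining 5 = 421/5 = 84.2
Weighted total:
  Midterm exam 54.5 × 0.16 = 8.72
  Reflections 89 × 0.21 = 18.69
  Essays 84.2 × 0.1 = 8.42
  Assignments 94 × 0.13 = 12.22
  Capstone 52 × 0.09 = 4.68
  Term paper 49 × 0.09 = 4.41
  Discussion 86.5 × 0.07 = 6.055
  Problem sets 55 × 0.15 = 8.25
Sum = 71.445
71.445 is ≥ 71 and < 74 → C-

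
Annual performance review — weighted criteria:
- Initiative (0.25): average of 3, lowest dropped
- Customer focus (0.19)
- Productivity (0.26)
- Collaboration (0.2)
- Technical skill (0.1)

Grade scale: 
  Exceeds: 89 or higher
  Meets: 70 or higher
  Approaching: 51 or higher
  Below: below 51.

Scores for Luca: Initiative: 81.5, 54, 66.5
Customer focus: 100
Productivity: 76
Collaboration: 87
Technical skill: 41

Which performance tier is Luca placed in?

Meets

Initiative: drop 54 → average of remaining 2 = 148/2 = 74
Weighted total:
  Initiative 74 × 0.25 = 18.5
  Customer focus 100 × 0.19 = 19
  Productivity 76 × 0.26 = 19.76
  Collaboration 87 × 0.2 = 17.4
  Technical skill 41 × 0.1 = 4.1
Sum = 78.76
78.76 is ≥ 70 and < 89 → Meets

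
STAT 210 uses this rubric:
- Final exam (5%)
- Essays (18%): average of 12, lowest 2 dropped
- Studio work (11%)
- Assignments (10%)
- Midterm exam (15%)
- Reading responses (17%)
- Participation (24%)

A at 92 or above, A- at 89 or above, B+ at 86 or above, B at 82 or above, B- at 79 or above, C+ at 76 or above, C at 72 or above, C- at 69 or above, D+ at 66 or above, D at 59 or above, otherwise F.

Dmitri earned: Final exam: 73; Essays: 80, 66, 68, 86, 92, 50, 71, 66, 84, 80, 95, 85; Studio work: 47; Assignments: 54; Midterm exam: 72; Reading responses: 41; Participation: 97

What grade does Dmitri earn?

C-

Essays: drop 50, 66 → average of remaining 10 = 807/10 = 80.7
Weighted total:
  Final exam 73 × 0.05 = 3.65
  Essays 80.7 × 0.18 = 14.526
  Studio work 47 × 0.11 = 5.17
  Assignments 54 × 0.1 = 5.4
  Midterm exam 72 × 0.15 = 10.8
  Reading responses 41 × 0.17 = 6.97
  Participation 97 × 0.24 = 23.28
Sum = 69.796
69.796 is ≥ 69 and < 72 → C-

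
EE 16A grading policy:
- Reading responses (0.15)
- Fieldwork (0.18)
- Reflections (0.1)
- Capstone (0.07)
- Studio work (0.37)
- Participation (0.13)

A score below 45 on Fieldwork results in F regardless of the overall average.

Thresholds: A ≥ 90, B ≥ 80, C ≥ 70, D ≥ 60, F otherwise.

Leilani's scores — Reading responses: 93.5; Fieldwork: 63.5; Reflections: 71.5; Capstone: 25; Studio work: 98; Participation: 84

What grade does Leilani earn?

B

Fieldwork score 63.5 ≥ 45: minimum met.
Weighted total:
  Reading responses 93.5 × 0.15 = 14.025
  Fieldwork 63.5 × 0.18 = 11.43
  Reflections 71.5 × 0.1 = 7.15
  Capstone 25 × 0.07 = 1.75
  Studio work 98 × 0.37 = 36.26
  Participation 84 × 0.13 = 10.92
Sum = 81.535
81.535 is ≥ 80 and < 90 → B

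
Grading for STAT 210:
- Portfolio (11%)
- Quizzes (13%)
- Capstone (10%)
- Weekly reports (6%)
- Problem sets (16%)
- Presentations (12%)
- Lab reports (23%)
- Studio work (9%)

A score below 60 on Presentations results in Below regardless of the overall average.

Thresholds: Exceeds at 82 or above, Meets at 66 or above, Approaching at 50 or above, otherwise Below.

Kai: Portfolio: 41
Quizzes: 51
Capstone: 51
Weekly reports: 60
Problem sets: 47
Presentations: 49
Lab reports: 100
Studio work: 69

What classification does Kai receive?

Below

Presentations score 49 < 60: minimum not met.
Weighted total:
  Portfolio 41 × 0.11 = 4.51
  Quizzes 51 × 0.13 = 6.63
  Capstone 51 × 0.1 = 5.1
  Weekly reports 60 × 0.06 = 3.6
  Problem sets 47 × 0.16 = 7.52
  Presentations 49 × 0.12 = 5.88
  Lab reports 100 × 0.23 = 23
  Studio work 69 × 0.09 = 6.21
Sum = 62.45
Because the Presentations minimum was not met, the result is Below.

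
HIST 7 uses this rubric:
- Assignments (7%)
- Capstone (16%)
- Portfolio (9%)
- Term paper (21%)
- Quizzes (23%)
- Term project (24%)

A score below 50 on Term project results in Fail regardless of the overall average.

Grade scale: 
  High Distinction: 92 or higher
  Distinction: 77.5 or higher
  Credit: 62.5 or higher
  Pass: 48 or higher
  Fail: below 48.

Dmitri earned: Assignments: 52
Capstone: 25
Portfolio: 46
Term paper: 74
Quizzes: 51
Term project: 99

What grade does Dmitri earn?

Term project score 99 ≥ 50: minimum met.
Weighted total:
  Assignments 52 × 0.07 = 3.64
  Capstone 25 × 0.16 = 4
  Portfolio 46 × 0.09 = 4.14
  Term paper 74 × 0.21 = 15.54
  Quizzes 51 × 0.23 = 11.73
  Term project 99 × 0.24 = 23.76
Sum = 62.81
62.81 is ≥ 62.5 and < 77.5 → Credit

Credit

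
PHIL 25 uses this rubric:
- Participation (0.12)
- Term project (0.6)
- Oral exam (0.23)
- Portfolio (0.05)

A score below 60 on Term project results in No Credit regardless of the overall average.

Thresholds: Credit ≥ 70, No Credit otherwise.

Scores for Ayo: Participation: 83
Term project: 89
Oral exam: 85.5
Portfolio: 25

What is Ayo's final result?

Credit

Term project score 89 ≥ 60: minimum met.
Weighted total:
  Participation 83 × 0.12 = 9.96
  Term project 89 × 0.6 = 53.4
  Oral exam 85.5 × 0.23 = 19.665
  Portfolio 25 × 0.05 = 1.25
Sum = 84.275
84.275 ≥ 70 → Credit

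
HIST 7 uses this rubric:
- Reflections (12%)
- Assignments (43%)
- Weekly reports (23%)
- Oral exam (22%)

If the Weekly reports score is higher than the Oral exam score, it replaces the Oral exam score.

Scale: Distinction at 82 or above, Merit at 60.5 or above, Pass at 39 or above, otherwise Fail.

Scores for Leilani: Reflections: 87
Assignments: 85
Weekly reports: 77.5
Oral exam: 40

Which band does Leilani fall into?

Merit

Weekly reports (77.5) > Oral exam (40), so Oral exam counts as 77.5.
Weighted total:
  Reflections 87 × 0.12 = 10.44
  Assignments 85 × 0.43 = 36.55
  Weekly reports 77.5 × 0.23 = 17.825
  Oral exam 77.5 × 0.22 = 17.05
Sum = 81.865
81.865 is ≥ 60.5 and < 82 → Merit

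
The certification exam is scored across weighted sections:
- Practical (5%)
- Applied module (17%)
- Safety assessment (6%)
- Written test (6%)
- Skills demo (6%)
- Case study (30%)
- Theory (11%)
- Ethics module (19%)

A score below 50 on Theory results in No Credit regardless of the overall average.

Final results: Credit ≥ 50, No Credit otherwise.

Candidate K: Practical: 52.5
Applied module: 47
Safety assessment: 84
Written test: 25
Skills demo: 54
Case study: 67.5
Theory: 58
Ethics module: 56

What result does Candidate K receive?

Theory score 58 ≥ 50: minimum met.
Weighted total:
  Practical 52.5 × 0.05 = 2.625
  Applied module 47 × 0.17 = 7.99
  Safety assessment 84 × 0.06 = 5.04
  Written test 25 × 0.06 = 1.5
  Skills demo 54 × 0.06 = 3.24
  Case study 67.5 × 0.3 = 20.25
  Theory 58 × 0.11 = 6.38
  Ethics module 56 × 0.19 = 10.64
Sum = 57.665
57.665 ≥ 50 → Credit

Credit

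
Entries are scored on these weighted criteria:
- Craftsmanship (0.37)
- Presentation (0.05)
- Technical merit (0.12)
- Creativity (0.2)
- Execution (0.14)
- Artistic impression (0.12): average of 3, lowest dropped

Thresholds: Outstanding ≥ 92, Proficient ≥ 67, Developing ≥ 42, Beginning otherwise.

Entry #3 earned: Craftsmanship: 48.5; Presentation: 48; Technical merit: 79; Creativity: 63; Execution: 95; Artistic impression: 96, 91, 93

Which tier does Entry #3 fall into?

Artistic impression: drop 91 → average of remaining 2 = 189/2 = 94.5
Weighted total:
  Craftsmanship 48.5 × 0.37 = 17.945
  Presentation 48 × 0.05 = 2.4
  Technical merit 79 × 0.12 = 9.48
  Creativity 63 × 0.2 = 12.6
  Execution 95 × 0.14 = 13.3
  Artistic impression 94.5 × 0.12 = 11.34
Sum = 67.065
67.065 is ≥ 67 and < 92 → Proficient

Proficient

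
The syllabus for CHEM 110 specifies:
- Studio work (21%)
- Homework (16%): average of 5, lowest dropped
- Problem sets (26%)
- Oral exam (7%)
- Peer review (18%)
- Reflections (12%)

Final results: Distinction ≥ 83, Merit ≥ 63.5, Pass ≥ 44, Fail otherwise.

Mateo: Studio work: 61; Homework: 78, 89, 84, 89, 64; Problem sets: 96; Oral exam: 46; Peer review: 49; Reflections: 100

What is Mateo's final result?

Merit

Homework: drop 64 → average of remaining 4 = 340/4 = 85
Weighted total:
  Studio work 61 × 0.21 = 12.81
  Homework 85 × 0.16 = 13.6
  Problem sets 96 × 0.26 = 24.96
  Oral exam 46 × 0.07 = 3.22
  Peer review 49 × 0.18 = 8.82
  Reflections 100 × 0.12 = 12
Sum = 75.41
75.41 is ≥ 63.5 and < 83 → Merit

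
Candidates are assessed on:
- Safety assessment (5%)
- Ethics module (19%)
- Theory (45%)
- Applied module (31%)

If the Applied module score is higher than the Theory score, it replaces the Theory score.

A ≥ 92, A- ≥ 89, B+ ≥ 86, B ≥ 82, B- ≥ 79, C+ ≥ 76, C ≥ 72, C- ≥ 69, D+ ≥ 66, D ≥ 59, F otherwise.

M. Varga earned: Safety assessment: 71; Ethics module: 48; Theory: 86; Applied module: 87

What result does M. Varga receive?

C+

Applied module (87) > Theory (86), so Theory counts as 87.
Weighted total:
  Safety assessment 71 × 0.05 = 3.55
  Ethics module 48 × 0.19 = 9.12
  Theory 87 × 0.45 = 39.15
  Applied module 87 × 0.31 = 26.97
Sum = 78.79
78.79 is ≥ 76 and < 79 → C+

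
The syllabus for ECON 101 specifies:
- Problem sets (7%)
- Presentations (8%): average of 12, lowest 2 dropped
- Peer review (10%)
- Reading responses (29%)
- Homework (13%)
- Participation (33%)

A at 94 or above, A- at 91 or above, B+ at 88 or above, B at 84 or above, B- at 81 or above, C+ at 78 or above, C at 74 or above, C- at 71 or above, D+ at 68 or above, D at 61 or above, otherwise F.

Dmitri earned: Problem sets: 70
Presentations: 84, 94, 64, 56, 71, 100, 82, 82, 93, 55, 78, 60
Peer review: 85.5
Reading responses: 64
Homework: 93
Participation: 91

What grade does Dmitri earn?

C+

Presentations: drop 55, 56 → average of remaining 10 = 808/10 = 80.8
Weighted total:
  Problem sets 70 × 0.07 = 4.9
  Presentations 80.8 × 0.08 = 6.464
  Peer review 85.5 × 0.1 = 8.55
  Reading responses 64 × 0.29 = 18.56
  Homework 93 × 0.13 = 12.09
  Participation 91 × 0.33 = 30.03
Sum = 80.594
80.594 is ≥ 78 and < 81 → C+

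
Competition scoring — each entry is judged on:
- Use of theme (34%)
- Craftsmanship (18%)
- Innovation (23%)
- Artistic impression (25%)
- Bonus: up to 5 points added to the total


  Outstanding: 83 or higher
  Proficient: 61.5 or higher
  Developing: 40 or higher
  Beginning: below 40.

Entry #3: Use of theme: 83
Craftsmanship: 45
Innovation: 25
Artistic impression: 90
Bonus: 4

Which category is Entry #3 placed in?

Weighted total:
  Use of theme 83 × 0.34 = 28.22
  Craftsmanship 45 × 0.18 = 8.1
  Innovation 25 × 0.23 = 5.75
  Artistic impression 90 × 0.25 = 22.5
Sum = 64.57
Bonus: 64.57 + 4 = 68.57
68.57 is ≥ 61.5 and < 83 → Proficient

Proficient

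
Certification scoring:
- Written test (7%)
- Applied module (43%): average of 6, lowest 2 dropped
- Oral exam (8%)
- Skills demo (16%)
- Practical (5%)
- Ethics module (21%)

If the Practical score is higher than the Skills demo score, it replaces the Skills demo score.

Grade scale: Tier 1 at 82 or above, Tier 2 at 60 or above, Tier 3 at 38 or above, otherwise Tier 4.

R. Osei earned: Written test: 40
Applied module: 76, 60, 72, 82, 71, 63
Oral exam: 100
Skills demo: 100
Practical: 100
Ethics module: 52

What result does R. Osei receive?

Applied module: drop 60, 63 → average of remaining 4 = 301/4 = 75.25
Practical (100) ≤ Skills demo (100), so Skills demo stays at 100.
Weighted total:
  Written test 40 × 0.07 = 2.8
  Applied module 75.25 × 0.43 = 32.3575
  Oral exam 100 × 0.08 = 8
  Skills demo 100 × 0.16 = 16
  Practical 100 × 0.05 = 5
  Ethics module 52 × 0.21 = 10.92
Sum = 75.0775
75.0775 is ≥ 60 and < 82 → Tier 2

Tier 2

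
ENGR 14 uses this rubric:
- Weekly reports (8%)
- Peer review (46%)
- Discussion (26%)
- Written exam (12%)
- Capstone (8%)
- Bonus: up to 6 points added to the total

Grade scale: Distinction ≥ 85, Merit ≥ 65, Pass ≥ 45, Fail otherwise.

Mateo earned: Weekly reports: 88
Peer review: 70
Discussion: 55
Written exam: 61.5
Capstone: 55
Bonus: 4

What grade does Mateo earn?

Weighted total:
  Weekly reports 88 × 0.08 = 7.04
  Peer review 70 × 0.46 = 32.2
  Discussion 55 × 0.26 = 14.3
  Written exam 61.5 × 0.12 = 7.38
  Capstone 55 × 0.08 = 4.4
Sum = 65.32
Bonus: 65.32 + 4 = 69.32
69.32 is ≥ 65 and < 85 → Merit

Merit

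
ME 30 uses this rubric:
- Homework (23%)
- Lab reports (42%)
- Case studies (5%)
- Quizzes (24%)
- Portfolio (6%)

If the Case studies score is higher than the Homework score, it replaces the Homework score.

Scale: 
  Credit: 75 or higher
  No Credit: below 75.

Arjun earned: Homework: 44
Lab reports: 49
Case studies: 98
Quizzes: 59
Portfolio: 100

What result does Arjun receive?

Case studies (98) > Homework (44), so Homework counts as 98.
Weighted total:
  Homework 98 × 0.23 = 22.54
  Lab reports 49 × 0.42 = 20.58
  Case studies 98 × 0.05 = 4.9
  Quizzes 59 × 0.24 = 14.16
  Portfolio 100 × 0.06 = 6
Sum = 68.18
68.18 < 75 → No Credit

No Credit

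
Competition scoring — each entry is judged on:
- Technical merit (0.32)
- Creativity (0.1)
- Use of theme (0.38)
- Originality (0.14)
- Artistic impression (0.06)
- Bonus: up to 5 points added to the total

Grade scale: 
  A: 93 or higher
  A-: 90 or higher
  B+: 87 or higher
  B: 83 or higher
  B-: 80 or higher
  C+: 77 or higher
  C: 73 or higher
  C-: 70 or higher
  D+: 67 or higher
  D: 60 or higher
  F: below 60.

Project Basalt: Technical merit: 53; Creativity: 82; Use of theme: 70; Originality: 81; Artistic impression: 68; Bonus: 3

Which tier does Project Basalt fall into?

C-

Weighted total:
  Technical merit 53 × 0.32 = 16.96
  Creativity 82 × 0.1 = 8.2
  Use of theme 70 × 0.38 = 26.6
  Originality 81 × 0.14 = 11.34
  Artistic impression 68 × 0.06 = 4.08
Sum = 67.18
Bonus: 67.18 + 3 = 70.18
70.18 is ≥ 70 and < 73 → C-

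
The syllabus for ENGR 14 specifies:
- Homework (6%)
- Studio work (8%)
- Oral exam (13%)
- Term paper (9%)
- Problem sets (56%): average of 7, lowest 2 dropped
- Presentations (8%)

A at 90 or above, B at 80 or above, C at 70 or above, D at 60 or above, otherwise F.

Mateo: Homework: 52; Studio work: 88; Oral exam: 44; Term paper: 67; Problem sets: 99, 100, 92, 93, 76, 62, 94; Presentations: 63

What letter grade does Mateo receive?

Problem sets: drop 62, 76 → average of remaining 5 = 478/5 = 95.6
Weighted total:
  Homework 52 × 0.06 = 3.12
  Studio work 88 × 0.08 = 7.04
  Oral exam 44 × 0.13 = 5.72
  Term paper 67 × 0.09 = 6.03
  Problem sets 95.6 × 0.56 = 53.536
  Presentations 63 × 0.08 = 5.04
Sum = 80.486
80.486 is ≥ 80 and < 90 → B

B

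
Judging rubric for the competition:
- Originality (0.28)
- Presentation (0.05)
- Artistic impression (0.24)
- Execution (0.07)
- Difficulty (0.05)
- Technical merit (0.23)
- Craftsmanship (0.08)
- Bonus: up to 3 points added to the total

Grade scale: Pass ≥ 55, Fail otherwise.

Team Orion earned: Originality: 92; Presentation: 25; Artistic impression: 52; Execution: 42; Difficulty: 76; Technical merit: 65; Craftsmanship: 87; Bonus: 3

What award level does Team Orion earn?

Pass

Weighted total:
  Originality 92 × 0.28 = 25.76
  Presentation 25 × 0.05 = 1.25
  Artistic impression 52 × 0.24 = 12.48
  Execution 42 × 0.07 = 2.94
  Difficulty 76 × 0.05 = 3.8
  Technical merit 65 × 0.23 = 14.95
  Craftsmanship 87 × 0.08 = 6.96
Sum = 68.14
Bonus: 68.14 + 3 = 71.14
71.14 ≥ 55 → Pass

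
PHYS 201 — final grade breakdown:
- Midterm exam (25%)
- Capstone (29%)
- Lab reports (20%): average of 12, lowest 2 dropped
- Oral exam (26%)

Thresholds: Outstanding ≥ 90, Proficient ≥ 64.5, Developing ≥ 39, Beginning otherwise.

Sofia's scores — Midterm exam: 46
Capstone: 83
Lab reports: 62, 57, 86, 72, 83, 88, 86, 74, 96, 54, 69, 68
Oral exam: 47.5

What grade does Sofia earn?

Developing

Lab reports: drop 54, 57 → average of remaining 10 = 784/10 = 78.4
Weighted total:
  Midterm exam 46 × 0.25 = 11.5
  Capstone 83 × 0.29 = 24.07
  Lab reports 78.4 × 0.2 = 15.68
  Oral exam 47.5 × 0.26 = 12.35
Sum = 63.6
63.6 is ≥ 39 and < 64.5 → Developing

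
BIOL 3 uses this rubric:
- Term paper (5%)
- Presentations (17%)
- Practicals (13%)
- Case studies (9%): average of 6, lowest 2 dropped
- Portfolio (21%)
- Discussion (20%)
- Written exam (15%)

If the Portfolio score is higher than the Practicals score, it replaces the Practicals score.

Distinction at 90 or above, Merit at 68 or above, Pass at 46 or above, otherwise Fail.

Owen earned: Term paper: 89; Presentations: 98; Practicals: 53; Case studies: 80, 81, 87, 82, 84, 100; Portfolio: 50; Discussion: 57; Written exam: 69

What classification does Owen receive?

Case studies: drop 80, 81 → average of remaining 4 = 353/4 = 88.25
Portfolio (50) ≤ Practicals (53), so Practicals stays at 53.
Weighted total:
  Term paper 89 × 0.05 = 4.45
  Presentations 98 × 0.17 = 16.66
  Practicals 53 × 0.13 = 6.89
  Case studies 88.25 × 0.09 = 7.9425
  Portfolio 50 × 0.21 = 10.5
  Discussion 57 × 0.2 = 11.4
  Written exam 69 × 0.15 = 10.35
Sum = 68.1925
68.1925 is ≥ 68 and < 90 → Merit

Merit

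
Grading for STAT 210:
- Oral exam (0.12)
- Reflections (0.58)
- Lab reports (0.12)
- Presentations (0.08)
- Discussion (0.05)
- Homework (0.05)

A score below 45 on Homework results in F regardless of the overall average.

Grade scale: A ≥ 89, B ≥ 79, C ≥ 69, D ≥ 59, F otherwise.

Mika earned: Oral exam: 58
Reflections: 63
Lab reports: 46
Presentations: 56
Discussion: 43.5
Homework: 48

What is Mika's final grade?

Homework score 48 ≥ 45: minimum met.
Weighted total:
  Oral exam 58 × 0.12 = 6.96
  Reflections 63 × 0.58 = 36.54
  Lab reports 46 × 0.12 = 5.52
  Presentations 56 × 0.08 = 4.48
  Discussion 43.5 × 0.05 = 2.175
  Homework 48 × 0.05 = 2.4
Sum = 58.075
58.075 < 59 → F

F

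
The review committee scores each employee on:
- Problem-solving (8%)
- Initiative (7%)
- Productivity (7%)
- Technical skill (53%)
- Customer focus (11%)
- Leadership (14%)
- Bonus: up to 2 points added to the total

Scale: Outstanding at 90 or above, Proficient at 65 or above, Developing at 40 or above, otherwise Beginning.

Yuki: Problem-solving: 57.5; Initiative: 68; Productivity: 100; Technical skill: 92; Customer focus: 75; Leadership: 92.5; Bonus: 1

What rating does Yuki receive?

Proficient

Weighted total:
  Problem-solving 57.5 × 0.08 = 4.6
  Initiative 68 × 0.07 = 4.76
  Productivity 100 × 0.07 = 7
  Technical skill 92 × 0.53 = 48.76
  Customer focus 75 × 0.11 = 8.25
  Leadership 92.5 × 0.14 = 12.95
Sum = 86.32
Bonus: 86.32 + 1 = 87.32
87.32 is ≥ 65 and < 90 → Proficient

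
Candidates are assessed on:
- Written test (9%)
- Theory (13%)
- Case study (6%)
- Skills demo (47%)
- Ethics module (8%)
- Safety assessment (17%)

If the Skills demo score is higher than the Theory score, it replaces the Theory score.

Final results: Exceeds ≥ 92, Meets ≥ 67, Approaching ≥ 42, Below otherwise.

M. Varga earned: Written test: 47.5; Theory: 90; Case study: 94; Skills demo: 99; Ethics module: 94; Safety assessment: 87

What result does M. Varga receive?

Meets

Skills demo (99) > Theory (90), so Theory counts as 99.
Weighted total:
  Written test 47.5 × 0.09 = 4.275
  Theory 99 × 0.13 = 12.87
  Case study 94 × 0.06 = 5.64
  Skills demo 99 × 0.47 = 46.53
  Ethics module 94 × 0.08 = 7.52
  Safety assessment 87 × 0.17 = 14.79
Sum = 91.625
91.625 is ≥ 67 and < 92 → Meets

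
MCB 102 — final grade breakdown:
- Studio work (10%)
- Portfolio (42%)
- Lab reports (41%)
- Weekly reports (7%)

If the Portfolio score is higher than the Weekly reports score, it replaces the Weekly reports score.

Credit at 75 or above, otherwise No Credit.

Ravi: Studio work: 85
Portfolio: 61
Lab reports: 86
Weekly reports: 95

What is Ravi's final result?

Portfolio (61) ≤ Weekly reports (95), so Weekly reports stays at 95.
Weighted total:
  Studio work 85 × 0.1 = 8.5
  Portfolio 61 × 0.42 = 25.62
  Lab reports 86 × 0.41 = 35.26
  Weekly reports 95 × 0.07 = 6.65
Sum = 76.03
76.03 ≥ 75 → Credit

Credit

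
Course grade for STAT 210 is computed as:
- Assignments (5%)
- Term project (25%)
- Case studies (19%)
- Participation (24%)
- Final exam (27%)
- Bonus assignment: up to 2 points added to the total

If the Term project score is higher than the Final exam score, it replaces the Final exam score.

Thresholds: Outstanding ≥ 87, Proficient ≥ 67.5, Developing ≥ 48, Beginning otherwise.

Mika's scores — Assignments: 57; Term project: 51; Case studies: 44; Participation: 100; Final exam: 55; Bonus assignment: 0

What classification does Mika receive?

Developing

Term project (51) ≤ Final exam (55), so Final exam stays at 55.
Weighted total:
  Assignments 57 × 0.05 = 2.85
  Term project 51 × 0.25 = 12.75
  Case studies 44 × 0.19 = 8.36
  Participation 100 × 0.24 = 24
  Final exam 55 × 0.27 = 14.85
Sum = 62.81
Bonus assignment: 62.81 + 0 = 62.81
62.81 is ≥ 48 and < 67.5 → Developing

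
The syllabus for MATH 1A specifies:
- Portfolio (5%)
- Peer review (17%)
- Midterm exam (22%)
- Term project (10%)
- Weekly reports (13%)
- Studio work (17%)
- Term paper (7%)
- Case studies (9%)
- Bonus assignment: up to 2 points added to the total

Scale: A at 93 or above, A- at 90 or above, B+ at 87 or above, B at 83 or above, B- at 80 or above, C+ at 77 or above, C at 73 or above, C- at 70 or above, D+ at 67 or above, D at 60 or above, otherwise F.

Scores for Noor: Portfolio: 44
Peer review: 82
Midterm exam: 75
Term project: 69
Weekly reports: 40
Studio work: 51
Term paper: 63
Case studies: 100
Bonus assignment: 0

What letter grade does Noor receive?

Weighted total:
  Portfolio 44 × 0.05 = 2.2
  Peer review 82 × 0.17 = 13.94
  Midterm exam 75 × 0.22 = 16.5
  Term project 69 × 0.1 = 6.9
  Weekly reports 40 × 0.13 = 5.2
  Studio work 51 × 0.17 = 8.67
  Term paper 63 × 0.07 = 4.41
  Case studies 100 × 0.09 = 9
Sum = 66.82
Bonus assignment: 66.82 + 0 = 66.82
66.82 is ≥ 60 and < 67 → D

D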